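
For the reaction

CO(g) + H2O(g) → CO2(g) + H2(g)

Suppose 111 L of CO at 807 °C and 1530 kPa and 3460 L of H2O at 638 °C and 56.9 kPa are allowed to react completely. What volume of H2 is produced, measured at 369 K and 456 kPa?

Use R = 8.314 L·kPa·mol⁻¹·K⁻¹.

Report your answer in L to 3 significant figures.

n(CO) = PV/RT = (1530 × 111) / (8.314 × 1080.15) = 18.91 mol
n(H2O) = PV/RT = (56.9 × 3460) / (8.314 × 911.15) = 25.99 mol
For 18.91 mol CO, stoichiometry requires (1/1) × 18.91 = 18.91 mol H2O; 25.99 mol is available, so CO is limiting.
n(H2) = (1/1) × 18.91 = 18.91 mol
V(H2) = nRT/P = 18.91 × 8.314 × 369 / 456 = 127.2 L

127 L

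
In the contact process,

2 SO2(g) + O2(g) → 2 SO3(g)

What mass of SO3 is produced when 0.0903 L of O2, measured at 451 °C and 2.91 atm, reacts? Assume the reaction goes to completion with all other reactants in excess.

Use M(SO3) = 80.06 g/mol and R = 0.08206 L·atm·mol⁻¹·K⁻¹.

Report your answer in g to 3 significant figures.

0.708 g

n(O2) = PV/RT = (2.91 × 0.0903) / (0.08206 × 724.15) = 0.004422 mol
n(SO3) = (2/1) × 0.004422 = 0.008844 mol
m(SO3) = 0.008844 × 80.06 = 0.7081 g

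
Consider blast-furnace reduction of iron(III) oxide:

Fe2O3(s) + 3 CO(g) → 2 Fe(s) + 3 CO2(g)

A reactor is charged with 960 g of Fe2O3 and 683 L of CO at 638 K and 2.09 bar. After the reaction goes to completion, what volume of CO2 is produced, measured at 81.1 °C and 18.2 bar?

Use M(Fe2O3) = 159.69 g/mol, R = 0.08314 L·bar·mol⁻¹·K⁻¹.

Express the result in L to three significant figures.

n(Fe2O3) = 960 / 159.69 = 6.012 mol
n(CO) = PV/RT = (2.09 × 683) / (0.08314 × 638) = 26.91 mol
For 6.012 mol Fe2O3, stoichiometry requires (3/1) × 6.012 = 18.04 mol CO; 26.91 mol is available, so Fe2O3 is limiting.
n(CO2) = (3/1) × 6.012 = 18.04 mol
V(CO2) = nRT/P = 18.04 × 0.08314 × 354.25 / 18.2 = 29.19 L

29.2 L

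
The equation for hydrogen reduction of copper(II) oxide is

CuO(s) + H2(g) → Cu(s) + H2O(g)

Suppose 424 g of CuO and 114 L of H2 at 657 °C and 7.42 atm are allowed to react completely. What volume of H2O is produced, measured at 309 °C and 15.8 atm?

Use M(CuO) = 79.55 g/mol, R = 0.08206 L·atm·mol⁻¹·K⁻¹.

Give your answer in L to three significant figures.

n(CuO) = 424 / 79.55 = 5.330 mol
n(H2) = PV/RT = (7.42 × 114) / (0.08206 × 930.15) = 11.08 mol
For 5.330 mol CuO, stoichiometry requires (1/1) × 5.330 = 5.330 mol H2; 11.08 mol is available, so CuO is limiting.
n(H2O) = (1/1) × 5.330 = 5.330 mol
V(H2O) = nRT/P = 5.330 × 0.08206 × 582.15 / 15.8 = 16.12 L

16.1 L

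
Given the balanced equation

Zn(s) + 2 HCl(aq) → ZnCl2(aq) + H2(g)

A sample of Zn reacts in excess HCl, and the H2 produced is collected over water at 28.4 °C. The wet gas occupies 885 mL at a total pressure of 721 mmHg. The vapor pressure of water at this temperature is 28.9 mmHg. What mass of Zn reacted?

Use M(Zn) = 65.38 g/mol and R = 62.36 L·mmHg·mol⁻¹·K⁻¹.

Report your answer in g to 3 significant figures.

P(H2) = 721 − 28.9 = 692.1 mmHg
n(H2) = PV/RT = (692.1 × 0.8850) / (62.36 × 301.55) = 0.03257 mol
n(Zn) = (1/1) × 0.03257 = 0.03257 mol
m(Zn) = 0.03257 × 65.38 = 2.129 g

2.13 g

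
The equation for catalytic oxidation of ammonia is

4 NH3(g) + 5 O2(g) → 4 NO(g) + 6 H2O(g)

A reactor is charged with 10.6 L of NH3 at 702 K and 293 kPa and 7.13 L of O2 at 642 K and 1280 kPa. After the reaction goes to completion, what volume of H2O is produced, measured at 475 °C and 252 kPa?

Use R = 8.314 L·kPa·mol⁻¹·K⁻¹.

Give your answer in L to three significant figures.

19.7 L

n(NH3) = PV/RT = (293 × 10.6) / (8.314 × 702) = 0.5321 mol
n(O2) = PV/RT = (1280 × 7.13) / (8.314 × 642) = 1.710 mol
For 0.5321 mol NH3, stoichiometry requires (5/4) × 0.5321 = 0.6651 mol O2; 1.710 mol is available, so NH3 is limiting.
n(H2O) = (6/4) × 0.5321 = 0.7982 mol
V(H2O) = nRT/P = 0.7982 × 8.314 × 748.15 / 252 = 19.70 L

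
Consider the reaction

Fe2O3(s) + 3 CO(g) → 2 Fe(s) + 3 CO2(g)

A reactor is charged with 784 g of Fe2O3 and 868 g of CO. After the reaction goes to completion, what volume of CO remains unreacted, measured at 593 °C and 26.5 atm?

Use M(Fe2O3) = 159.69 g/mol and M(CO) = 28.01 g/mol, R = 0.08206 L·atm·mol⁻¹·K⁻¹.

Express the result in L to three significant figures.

43.6 L

n(Fe2O3) = 784 / 159.69 = 4.910 mol
n(CO) = 868 / 28.01 = 30.99 mol
For 4.910 mol Fe2O3, stoichiometry requires (3/1) × 4.910 = 14.73 mol CO; 30.99 mol is available, so Fe2O3 is limiting.
n(CO) consumed = (3/1) × 4.910 = 14.73 mol; remaining = 30.99 − 14.73 = 16.26 mol
V(CO) = nRT/P = 16.26 × 0.08206 × 866.15 / 26.5 = 43.61 L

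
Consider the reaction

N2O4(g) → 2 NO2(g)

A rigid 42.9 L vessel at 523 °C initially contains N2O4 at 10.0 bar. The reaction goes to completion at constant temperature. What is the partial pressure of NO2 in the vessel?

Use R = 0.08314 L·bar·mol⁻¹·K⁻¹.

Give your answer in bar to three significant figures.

n(N2O4)₀ = PV/RT = (10.0 × 42.9) / (0.08314 × 796.15) = 6.481 mol
n(NO2) = (2/1) × 6.481 = 12.96 mol
P(NO2) = nRT/V = 12.96 × 0.08314 × 796.15 / 42.9 = 20.00 bar

20.0 bar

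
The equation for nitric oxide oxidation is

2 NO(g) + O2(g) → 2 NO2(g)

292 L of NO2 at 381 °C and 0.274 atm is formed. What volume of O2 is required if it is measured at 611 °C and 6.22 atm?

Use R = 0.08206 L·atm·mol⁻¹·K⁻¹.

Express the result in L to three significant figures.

n(NO2) = PV/RT = (0.274 × 292) / (0.08206 × 654.15) = 1.490 mol
n(O2) = (1/2) × 1.490 = 0.7450 mol
V = nRT/P = 0.7450 × 0.08206 × 884.15 / 6.22 = 8.690 L

8.69 L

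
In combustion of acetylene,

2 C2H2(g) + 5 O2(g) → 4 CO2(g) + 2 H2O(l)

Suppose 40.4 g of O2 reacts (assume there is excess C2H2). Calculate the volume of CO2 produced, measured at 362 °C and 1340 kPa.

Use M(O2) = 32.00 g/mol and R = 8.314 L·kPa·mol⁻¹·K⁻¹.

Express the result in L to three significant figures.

3.98 L

n(O2) = 40.40 / 32.00 = 1.262 mol
n(CO2) = (4/5) × 1.262 = 1.010 mol
V = nRT/P = 1.010 × 8.314 × 635.15 / 1340 = 3.980 L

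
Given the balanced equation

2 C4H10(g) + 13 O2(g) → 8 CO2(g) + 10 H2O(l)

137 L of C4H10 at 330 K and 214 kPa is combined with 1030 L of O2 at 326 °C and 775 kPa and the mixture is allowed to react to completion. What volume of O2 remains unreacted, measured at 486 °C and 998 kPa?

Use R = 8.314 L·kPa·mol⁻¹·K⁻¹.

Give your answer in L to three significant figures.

n(C4H10) = PV/RT = (214 × 137) / (8.314 × 330) = 10.69 mol
n(O2) = PV/RT = (775 × 1030) / (8.314 × 599.15) = 160.2 mol
For 10.69 mol C4H10, stoichiometry requires (13/2) × 10.69 = 69.48 mol O2; 160.2 mol is available, so C4H10 is limiting.
n(O2) consumed = (13/2) × 10.69 = 69.48 mol; remaining = 160.2 − 69.48 = 90.72 mol
V(O2) = nRT/P = 90.72 × 8.314 × 759.15 / 998 = 573.7 L

574 L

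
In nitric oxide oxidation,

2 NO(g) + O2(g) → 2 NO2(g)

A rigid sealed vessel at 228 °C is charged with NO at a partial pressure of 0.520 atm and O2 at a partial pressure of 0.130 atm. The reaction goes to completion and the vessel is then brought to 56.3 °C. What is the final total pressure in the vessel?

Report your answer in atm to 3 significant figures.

0.342 atm

With V and T fixed, P_i ∝ n_i, so the mole ratios apply directly to partial pressures at 228 °C.
P(O2) required for 0.520 atm of NO = (1/2) × 0.520 = 0.2600 atm; available 0.130 atm, so O2 is limiting.
P(NO) remaining = 0.520 − (2/1) × 0.130 = 0.2600 atm
P(gaseous products) = (2)/1 × 0.130 = 0.2600 atm
P_total at 228 °C = 0.2600 + 0.2600 = 0.5200 atm
Scaling to 56.3 °C: P = 0.5200 × 329.45/501.15 = 0.3418 atm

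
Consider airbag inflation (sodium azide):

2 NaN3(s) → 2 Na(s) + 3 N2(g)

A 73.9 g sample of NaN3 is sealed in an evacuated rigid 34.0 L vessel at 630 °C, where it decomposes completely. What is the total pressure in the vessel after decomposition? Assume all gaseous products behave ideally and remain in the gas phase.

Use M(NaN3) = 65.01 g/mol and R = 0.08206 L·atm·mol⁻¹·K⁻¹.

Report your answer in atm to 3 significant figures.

n(NaN3) = 73.9 / 65.01 = 1.137 mol
n(gas produced) = (3/2) × 1.137 = 1.706 mol
P = nRT/V = 1.706 × 0.08206 × 903.15 / 34.0 = 3.719 atm

3.72 atm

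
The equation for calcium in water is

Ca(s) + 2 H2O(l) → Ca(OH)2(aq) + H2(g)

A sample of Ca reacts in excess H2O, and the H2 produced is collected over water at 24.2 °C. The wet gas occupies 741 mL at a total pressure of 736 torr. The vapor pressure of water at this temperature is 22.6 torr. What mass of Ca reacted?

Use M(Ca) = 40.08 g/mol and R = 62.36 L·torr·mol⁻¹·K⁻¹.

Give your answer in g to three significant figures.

P(H2) = 736 − 22.6 = 713.4 torr
n(H2) = PV/RT = (713.4 × 0.7410) / (62.36 × 297.35) = 0.02851 mol
n(Ca) = (1/1) × 0.02851 = 0.02851 mol
m(Ca) = 0.02851 × 40.08 = 1.143 g

1.14 g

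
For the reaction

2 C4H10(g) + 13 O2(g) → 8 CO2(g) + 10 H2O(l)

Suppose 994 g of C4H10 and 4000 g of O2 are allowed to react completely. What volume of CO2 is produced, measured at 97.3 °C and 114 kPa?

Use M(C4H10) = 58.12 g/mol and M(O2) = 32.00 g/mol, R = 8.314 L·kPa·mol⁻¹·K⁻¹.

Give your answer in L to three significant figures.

1850 L

n(C4H10) = 994 / 58.12 = 17.10 mol
n(O2) = 4000 / 32.00 = 125.0 mol
For 17.10 mol C4H10, stoichiometry requires (13/2) × 17.10 = 111.2 mol O2; 125.0 mol is available, so C4H10 is limiting.
n(CO2) = (8/2) × 17.10 = 68.40 mol
V(CO2) = nRT/P = 68.40 × 8.314 × 370.45 / 114 = 1848 L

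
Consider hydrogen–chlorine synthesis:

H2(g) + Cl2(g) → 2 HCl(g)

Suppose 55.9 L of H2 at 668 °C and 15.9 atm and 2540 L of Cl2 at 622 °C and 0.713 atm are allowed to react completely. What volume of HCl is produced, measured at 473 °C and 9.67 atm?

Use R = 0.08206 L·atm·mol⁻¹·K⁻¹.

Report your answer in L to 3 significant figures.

146 L

n(H2) = PV/RT = (15.9 × 55.9) / (0.08206 × 941.15) = 11.51 mol
n(Cl2) = PV/RT = (0.713 × 2540) / (0.08206 × 895.15) = 24.65 mol
For 11.51 mol H2, stoichiometry requires (1/1) × 11.51 = 11.51 mol Cl2; 24.65 mol is available, so H2 is limiting.
n(HCl) = (2/1) × 11.51 = 23.02 mol
V(HCl) = nRT/P = 23.02 × 0.08206 × 746.15 / 9.67 = 145.8 L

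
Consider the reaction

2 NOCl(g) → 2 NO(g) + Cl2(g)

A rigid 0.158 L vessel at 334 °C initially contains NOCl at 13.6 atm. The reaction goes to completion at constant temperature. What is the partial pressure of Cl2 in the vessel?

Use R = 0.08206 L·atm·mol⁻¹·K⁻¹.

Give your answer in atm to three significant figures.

n(NOCl)₀ = PV/RT = (13.6 × 0.158) / (0.08206 × 607.15) = 0.04313 mol
n(Cl2) = (1/2) × 0.04313 = 0.02157 mol
P(Cl2) = nRT/V = 0.02157 × 0.08206 × 607.15 / 0.158 = 6.802 atm

6.80 atm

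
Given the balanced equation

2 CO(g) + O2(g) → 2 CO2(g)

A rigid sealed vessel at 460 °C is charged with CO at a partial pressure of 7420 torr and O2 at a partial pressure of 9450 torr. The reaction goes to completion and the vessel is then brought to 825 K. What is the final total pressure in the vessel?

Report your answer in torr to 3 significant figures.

14800 torr

With V and T fixed, P_i ∝ n_i, so the mole ratios apply directly to partial pressures at 460 °C.
P(O2) required for 7420 torr of CO = (1/2) × 7420 = 3710 torr; available 9450 torr, so CO is limiting.
P(O2) remaining = 9450 − (1/2) × 7420 = 5740 torr
P(gaseous products) = (2)/2 × 7420 = 7420 torr
P_total at 460 °C = 5740 + 7420 = 13160 torr
Scaling to 825 K: P = 13160 × 825/733.15 = 14810 torr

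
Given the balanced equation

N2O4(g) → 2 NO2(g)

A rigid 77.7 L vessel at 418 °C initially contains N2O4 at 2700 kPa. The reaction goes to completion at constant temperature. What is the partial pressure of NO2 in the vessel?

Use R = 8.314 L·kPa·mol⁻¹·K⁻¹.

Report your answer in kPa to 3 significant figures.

n(N2O4)₀ = PV/RT = (2700 × 77.7) / (8.314 × 691.15) = 36.51 mol
n(NO2) = (2/1) × 36.51 = 73.02 mol
P(NO2) = nRT/V = 73.02 × 8.314 × 691.15 / 77.7 = 5400 kPa

5400 kPa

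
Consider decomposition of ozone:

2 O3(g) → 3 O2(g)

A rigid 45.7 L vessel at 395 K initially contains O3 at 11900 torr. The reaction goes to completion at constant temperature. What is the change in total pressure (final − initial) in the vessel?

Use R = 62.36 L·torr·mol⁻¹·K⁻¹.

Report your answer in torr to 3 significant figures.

Since T and V are fixed, P_final/P_initial = n_final/n_initial = 3/2.
P_final = (3/2) × 11900 = 17850 torr; ΔP = 17850 − 11900 = 5950 torr

5950 torr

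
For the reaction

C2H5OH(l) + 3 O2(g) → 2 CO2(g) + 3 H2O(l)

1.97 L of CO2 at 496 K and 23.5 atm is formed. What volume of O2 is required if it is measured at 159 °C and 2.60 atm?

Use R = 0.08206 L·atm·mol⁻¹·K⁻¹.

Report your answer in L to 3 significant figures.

n(CO2) = PV/RT = (23.5 × 1.97) / (0.08206 × 496) = 1.137 mol
n(O2) = (3/2) × 1.137 = 1.706 mol
V = nRT/P = 1.706 × 0.08206 × 432.15 / 2.60 = 23.27 L

23.3 L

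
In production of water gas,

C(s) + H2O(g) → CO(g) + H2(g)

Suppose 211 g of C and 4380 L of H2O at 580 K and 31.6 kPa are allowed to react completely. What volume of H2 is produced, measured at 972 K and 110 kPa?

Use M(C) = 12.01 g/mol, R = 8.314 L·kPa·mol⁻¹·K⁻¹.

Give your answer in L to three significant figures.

1290 L

n(C) = 211 / 12.01 = 17.57 mol
n(H2O) = PV/RT = (31.6 × 4380) / (8.314 × 580) = 28.70 mol
For 17.57 mol C, stoichiometry requires (1/1) × 17.57 = 17.57 mol H2O; 28.70 mol is available, so C is limiting.
n(H2) = (1/1) × 17.57 = 17.57 mol
V(H2) = nRT/P = 17.57 × 8.314 × 972 / 110 = 1291 L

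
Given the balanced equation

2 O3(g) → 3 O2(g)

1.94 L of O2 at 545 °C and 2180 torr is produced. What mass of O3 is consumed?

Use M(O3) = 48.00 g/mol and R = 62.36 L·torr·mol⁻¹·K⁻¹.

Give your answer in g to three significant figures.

n(O2) = PV/RT = (2180 × 1.94) / (62.36 × 818.15) = 0.08289 mol
n(O3) = (2/3) × 0.08289 = 0.05526 mol
m(O3) = 0.05526 × 48.00 = 2.652 g

2.65 g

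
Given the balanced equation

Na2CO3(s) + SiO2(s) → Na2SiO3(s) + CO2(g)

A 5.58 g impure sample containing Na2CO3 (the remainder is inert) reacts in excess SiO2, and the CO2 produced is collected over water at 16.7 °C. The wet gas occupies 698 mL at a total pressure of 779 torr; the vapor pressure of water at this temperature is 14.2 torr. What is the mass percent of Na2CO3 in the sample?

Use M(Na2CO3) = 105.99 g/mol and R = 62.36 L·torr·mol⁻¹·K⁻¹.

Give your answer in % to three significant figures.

P(CO2) = 779 − 14.2 = 764.8 torr
n(CO2) = PV/RT = (764.8 × 0.6980) / (62.36 × 289.85) = 0.02953 mol
n(Na2CO3) = (1/1) × 0.02953 = 0.02953 mol
m(Na2CO3) = 0.02953 × 105.99 = 3.130 g
%Na2CO3 = 3.130 / 5.58 × 100 = 56.09%

56.1 %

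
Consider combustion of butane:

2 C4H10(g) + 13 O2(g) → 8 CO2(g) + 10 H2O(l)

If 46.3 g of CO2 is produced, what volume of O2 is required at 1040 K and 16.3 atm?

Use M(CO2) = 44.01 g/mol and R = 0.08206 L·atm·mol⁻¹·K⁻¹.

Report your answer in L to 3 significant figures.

8.95 L

n(CO2) = 46.30 / 44.01 = 1.052 mol
n(O2) = (13/8) × 1.052 = 1.710 mol
V = nRT/P = 1.710 × 0.08206 × 1040 / 16.3 = 8.953 L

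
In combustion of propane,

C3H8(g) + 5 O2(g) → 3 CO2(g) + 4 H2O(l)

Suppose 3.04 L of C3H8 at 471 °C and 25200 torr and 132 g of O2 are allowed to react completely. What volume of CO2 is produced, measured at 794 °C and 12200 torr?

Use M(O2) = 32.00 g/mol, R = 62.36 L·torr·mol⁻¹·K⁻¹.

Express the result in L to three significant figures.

13.5 L

n(C3H8) = PV/RT = (25200 × 3.04) / (62.36 × 744.15) = 1.651 mol
n(O2) = 132 / 32.00 = 4.125 mol
For 1.651 mol C3H8, stoichiometry requires (5/1) × 1.651 = 8.255 mol O2; 4.125 mol is available, so O2 is limiting.
n(CO2) = (3/5) × 4.125 = 2.475 mol
V(CO2) = nRT/P = 2.475 × 62.36 × 1067.15 / 12200 = 13.50 L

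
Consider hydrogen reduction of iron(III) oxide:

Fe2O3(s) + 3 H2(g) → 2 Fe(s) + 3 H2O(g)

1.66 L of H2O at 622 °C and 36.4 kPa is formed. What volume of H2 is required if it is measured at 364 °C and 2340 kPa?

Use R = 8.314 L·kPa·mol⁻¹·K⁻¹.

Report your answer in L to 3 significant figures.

n(H2O) = PV/RT = (36.4 × 1.66) / (8.314 × 895.15) = 0.008119 mol
n(H2) = (3/3) × 0.008119 = 0.008119 mol
V = nRT/P = 0.008119 × 8.314 × 637.15 / 2340 = 0.01838 L

0.0184 L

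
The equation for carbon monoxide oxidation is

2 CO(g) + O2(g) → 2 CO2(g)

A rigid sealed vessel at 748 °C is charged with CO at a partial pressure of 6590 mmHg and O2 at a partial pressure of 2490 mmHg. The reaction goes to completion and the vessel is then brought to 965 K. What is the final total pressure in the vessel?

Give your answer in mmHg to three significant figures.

6230 mmHg

Because the vessel is rigid and T is held at 748 °C, work the stoichiometry in partial pressures (P_i = n_iRT/V).
P(O2) required for 6590 mmHg of CO = (1/2) × 6590 = 3295 mmHg; available 2490 mmHg, so O2 is limiting.
P(CO) remaining = 6590 − (2/1) × 2490 = 1610 mmHg
P(gaseous products) = (2)/1 × 2490 = 4980 mmHg
P_total at 748 °C = 1610 + 4980 = 6590 mmHg
Scaling to 965 K: P = 6590 × 965/1021.15 = 6228 mmHg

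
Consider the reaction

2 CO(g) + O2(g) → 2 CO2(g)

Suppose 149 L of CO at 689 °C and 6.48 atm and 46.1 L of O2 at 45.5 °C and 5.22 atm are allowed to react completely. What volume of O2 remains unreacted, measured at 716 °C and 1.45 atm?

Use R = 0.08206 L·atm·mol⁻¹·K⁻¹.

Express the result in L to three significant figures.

n(CO) = PV/RT = (6.48 × 149) / (0.08206 × 962.15) = 12.23 mol
n(O2) = PV/RT = (5.22 × 46.1) / (0.08206 × 318.65) = 9.203 mol
For 12.23 mol CO, stoichiometry requires (1/2) × 12.23 = 6.115 mol O2; 9.203 mol is available, so CO is limiting.
n(O2) consumed = (1/2) × 12.23 = 6.115 mol; remaining = 9.203 − 6.115 = 3.088 mol
V(O2) = nRT/P = 3.088 × 0.08206 × 989.15 / 1.45 = 172.9 L

173 L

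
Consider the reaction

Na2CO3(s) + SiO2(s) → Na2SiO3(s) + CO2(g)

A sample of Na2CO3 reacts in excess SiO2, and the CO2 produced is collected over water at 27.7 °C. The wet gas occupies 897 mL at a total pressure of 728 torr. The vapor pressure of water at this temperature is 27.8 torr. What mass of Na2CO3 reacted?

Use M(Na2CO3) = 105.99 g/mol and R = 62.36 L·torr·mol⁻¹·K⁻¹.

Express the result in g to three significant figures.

3.55 g

P(CO2) = 728 − 27.8 = 700.2 torr
n(CO2) = PV/RT = (700.2 × 0.8970) / (62.36 × 300.85) = 0.03348 mol
n(Na2CO3) = (1/1) × 0.03348 = 0.03348 mol
m(Na2CO3) = 0.03348 × 105.99 = 3.549 g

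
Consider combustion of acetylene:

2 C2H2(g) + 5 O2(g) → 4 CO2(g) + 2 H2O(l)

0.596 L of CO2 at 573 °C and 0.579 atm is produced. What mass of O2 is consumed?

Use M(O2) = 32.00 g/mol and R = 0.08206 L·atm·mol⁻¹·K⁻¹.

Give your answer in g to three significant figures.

n(CO2) = PV/RT = (0.579 × 0.596) / (0.08206 × 846.15) = 0.004970 mol
n(O2) = (5/4) × 0.004970 = 0.006212 mol
m(O2) = 0.006212 × 32.00 = 0.1988 g

0.199 g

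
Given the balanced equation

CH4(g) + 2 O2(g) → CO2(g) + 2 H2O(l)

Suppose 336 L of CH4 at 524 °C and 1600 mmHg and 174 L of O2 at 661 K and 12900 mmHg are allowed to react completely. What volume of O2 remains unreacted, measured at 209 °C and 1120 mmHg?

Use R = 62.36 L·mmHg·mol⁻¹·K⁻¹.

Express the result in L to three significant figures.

n(CH4) = PV/RT = (1600 × 336) / (62.36 × 797.15) = 10.81 mol
n(O2) = PV/RT = (12900 × 174) / (62.36 × 661) = 54.45 mol
For 10.81 mol CH4, stoichiometry requires (2/1) × 10.81 = 21.62 mol O2; 54.45 mol is available, so CH4 is limiting.
n(O2) consumed = (2/1) × 10.81 = 21.62 mol; remaining = 54.45 − 21.62 = 32.83 mol
V(O2) = nRT/P = 32.83 × 62.36 × 482.15 / 1120 = 881.3 L

881 L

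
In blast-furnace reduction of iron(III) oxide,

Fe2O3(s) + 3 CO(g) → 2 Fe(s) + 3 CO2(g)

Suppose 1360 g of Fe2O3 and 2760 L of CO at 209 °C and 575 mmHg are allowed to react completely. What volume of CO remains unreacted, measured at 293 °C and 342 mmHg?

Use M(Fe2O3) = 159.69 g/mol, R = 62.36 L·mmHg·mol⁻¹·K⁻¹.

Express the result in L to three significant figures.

n(Fe2O3) = 1360 / 159.69 = 8.517 mol
n(CO) = PV/RT = (575 × 2760) / (62.36 × 482.15) = 52.78 mol
For 8.517 mol Fe2O3, stoichiometry requires (3/1) × 8.517 = 25.55 mol CO; 52.78 mol is available, so Fe2O3 is limiting.
n(CO) consumed = (3/1) × 8.517 = 25.55 mol; remaining = 52.78 − 25.55 = 27.23 mol
V(CO) = nRT/P = 27.23 × 62.36 × 566.15 / 342 = 2811 L

2810 L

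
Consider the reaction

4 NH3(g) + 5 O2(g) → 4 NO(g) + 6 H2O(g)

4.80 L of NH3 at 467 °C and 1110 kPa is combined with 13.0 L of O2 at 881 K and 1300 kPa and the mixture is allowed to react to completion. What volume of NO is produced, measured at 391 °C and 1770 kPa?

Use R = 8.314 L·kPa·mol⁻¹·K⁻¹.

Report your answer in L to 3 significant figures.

2.70 L

n(NH3) = PV/RT = (1110 × 4.80) / (8.314 × 740.15) = 0.8658 mol
n(O2) = PV/RT = (1300 × 13.0) / (8.314 × 881) = 2.307 mol
For 0.8658 mol NH3, stoichiometry requires (5/4) × 0.8658 = 1.082 mol O2; 2.307 mol is available, so NH3 is limiting.
n(NO) = (4/4) × 0.8658 = 0.8658 mol
V(NO) = nRT/P = 0.8658 × 8.314 × 664.15 / 1770 = 2.701 L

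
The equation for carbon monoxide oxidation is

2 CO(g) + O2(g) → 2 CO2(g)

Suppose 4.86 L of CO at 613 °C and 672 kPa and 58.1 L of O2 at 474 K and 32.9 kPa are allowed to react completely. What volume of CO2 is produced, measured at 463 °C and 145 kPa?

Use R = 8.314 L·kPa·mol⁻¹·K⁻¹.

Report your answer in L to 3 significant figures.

n(CO) = PV/RT = (672 × 4.86) / (8.314 × 886.15) = 0.4433 mol
n(O2) = PV/RT = (32.9 × 58.1) / (8.314 × 474) = 0.4850 mol
For 0.4433 mol CO, stoichiometry requires (1/2) × 0.4433 = 0.2217 mol O2; 0.4850 mol is available, so CO is limiting.
n(CO2) = (2/2) × 0.4433 = 0.4433 mol
V(CO2) = nRT/P = 0.4433 × 8.314 × 736.15 / 145 = 18.71 L

18.7 L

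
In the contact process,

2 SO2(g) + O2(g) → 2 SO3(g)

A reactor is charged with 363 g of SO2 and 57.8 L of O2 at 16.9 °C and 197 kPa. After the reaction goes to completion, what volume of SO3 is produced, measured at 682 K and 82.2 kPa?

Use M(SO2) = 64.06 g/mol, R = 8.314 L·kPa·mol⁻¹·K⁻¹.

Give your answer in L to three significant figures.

n(SO2) = 363 / 64.06 = 5.667 mol
n(O2) = PV/RT = (197 × 57.8) / (8.314 × 290.05) = 4.722 mol
For 5.667 mol SO2, stoichiometry requires (1/2) × 5.667 = 2.833 mol O2; 4.722 mol is available, so SO2 is limiting.
n(SO3) = (2/2) × 5.667 = 5.667 mol
V(SO3) = nRT/P = 5.667 × 8.314 × 682 / 82.2 = 390.9 L

391 L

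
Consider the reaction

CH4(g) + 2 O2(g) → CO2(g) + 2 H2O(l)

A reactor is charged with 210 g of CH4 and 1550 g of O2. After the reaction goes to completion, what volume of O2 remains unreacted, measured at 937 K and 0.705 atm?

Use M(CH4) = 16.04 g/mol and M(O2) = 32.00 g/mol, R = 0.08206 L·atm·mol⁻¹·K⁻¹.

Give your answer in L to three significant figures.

2430 L

n(CH4) = 210 / 16.04 = 13.09 mol
n(O2) = 1550 / 32.00 = 48.44 mol
For 13.09 mol CH4, stoichiometry requires (2/1) × 13.09 = 26.18 mol O2; 48.44 mol is available, so CH4 is limiting.
n(O2) consumed = (2/1) × 13.09 = 26.18 mol; remaining = 48.44 − 26.18 = 22.26 mol
V(O2) = nRT/P = 22.26 × 0.08206 × 937 / 0.705 = 2428 L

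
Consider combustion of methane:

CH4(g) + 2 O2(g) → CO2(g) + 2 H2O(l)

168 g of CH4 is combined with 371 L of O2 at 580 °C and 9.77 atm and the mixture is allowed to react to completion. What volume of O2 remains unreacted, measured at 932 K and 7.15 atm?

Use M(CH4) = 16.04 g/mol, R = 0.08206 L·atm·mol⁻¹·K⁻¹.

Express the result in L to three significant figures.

330 L

n(CH4) = 168 / 16.04 = 10.47 mol
n(O2) = PV/RT = (9.77 × 371) / (0.08206 × 853.15) = 51.77 mol
For 10.47 mol CH4, stoichiometry requires (2/1) × 10.47 = 20.94 mol O2; 51.77 mol is available, so CH4 is limiting.
n(O2) consumed = (2/1) × 10.47 = 20.94 mol; remaining = 51.77 − 20.94 = 30.83 mol
V(O2) = nRT/P = 30.83 × 0.08206 × 932 / 7.15 = 329.8 L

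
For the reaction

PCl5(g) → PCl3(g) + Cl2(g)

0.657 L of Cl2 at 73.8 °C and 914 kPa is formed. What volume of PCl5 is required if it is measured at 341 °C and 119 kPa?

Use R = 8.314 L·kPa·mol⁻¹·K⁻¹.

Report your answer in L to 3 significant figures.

n(Cl2) = PV/RT = (914 × 0.657) / (8.314 × 346.95) = 0.2082 mol
n(PCl5) = (1/1) × 0.2082 = 0.2082 mol
V = nRT/P = 0.2082 × 8.314 × 614.15 / 119 = 8.933 L

8.93 L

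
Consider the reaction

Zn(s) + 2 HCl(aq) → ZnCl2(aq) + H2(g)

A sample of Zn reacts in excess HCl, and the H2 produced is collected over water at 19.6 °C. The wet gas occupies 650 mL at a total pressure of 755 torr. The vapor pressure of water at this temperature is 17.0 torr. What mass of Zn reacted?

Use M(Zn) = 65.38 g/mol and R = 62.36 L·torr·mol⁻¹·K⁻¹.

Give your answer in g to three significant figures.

P(H2) = 755 − 17.0 = 738.0 torr
n(H2) = PV/RT = (738.0 × 0.6500) / (62.36 × 292.75) = 0.02628 mol
n(Zn) = (1/1) × 0.02628 = 0.02628 mol
m(Zn) = 0.02628 × 65.38 = 1.718 g

1.72 g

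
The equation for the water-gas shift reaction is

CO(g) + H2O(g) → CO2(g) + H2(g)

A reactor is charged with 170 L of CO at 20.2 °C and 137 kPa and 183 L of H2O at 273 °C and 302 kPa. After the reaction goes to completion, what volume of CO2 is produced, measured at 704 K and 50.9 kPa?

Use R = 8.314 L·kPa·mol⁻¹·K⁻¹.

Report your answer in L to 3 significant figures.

n(CO) = PV/RT = (137 × 170) / (8.314 × 293.35) = 9.549 mol
n(H2O) = PV/RT = (302 × 183) / (8.314 × 546.15) = 12.17 mol
For 9.549 mol CO, stoichiometry requires (1/1) × 9.549 = 9.549 mol H2O; 12.17 mol is available, so CO is limiting.
n(CO2) = (1/1) × 9.549 = 9.549 mol
V(CO2) = nRT/P = 9.549 × 8.314 × 704 / 50.9 = 1098 L

1100 L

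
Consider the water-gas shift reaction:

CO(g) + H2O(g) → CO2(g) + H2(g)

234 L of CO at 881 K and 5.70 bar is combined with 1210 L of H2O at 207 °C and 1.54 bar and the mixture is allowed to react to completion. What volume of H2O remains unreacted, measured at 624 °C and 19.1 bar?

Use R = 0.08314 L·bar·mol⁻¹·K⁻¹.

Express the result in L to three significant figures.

111 L

n(CO) = PV/RT = (5.70 × 234) / (0.08314 × 881) = 18.21 mol
n(H2O) = PV/RT = (1.54 × 1210) / (0.08314 × 480.15) = 46.68 mol
For 18.21 mol CO, stoichiometry requires (1/1) × 18.21 = 18.21 mol H2O; 46.68 mol is available, so CO is limiting.
n(H2O) consumed = (1/1) × 18.21 = 18.21 mol; remaining = 46.68 − 18.21 = 28.47 mol
V(H2O) = nRT/P = 28.47 × 0.08314 × 897.15 / 19.1 = 111.2 L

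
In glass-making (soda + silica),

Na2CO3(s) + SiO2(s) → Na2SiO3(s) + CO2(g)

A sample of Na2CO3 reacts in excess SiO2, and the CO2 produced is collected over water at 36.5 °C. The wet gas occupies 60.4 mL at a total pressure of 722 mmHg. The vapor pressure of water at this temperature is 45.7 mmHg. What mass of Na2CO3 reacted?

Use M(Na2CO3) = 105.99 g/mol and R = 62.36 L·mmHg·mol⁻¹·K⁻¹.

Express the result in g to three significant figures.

P(CO2) = 722 − 45.7 = 676.3 mmHg
n(CO2) = PV/RT = (676.3 × 0.06040) / (62.36 × 309.65) = 0.002115 mol
n(Na2CO3) = (1/1) × 0.002115 = 0.002115 mol
m(Na2CO3) = 0.002115 × 105.99 = 0.2242 g

0.224 g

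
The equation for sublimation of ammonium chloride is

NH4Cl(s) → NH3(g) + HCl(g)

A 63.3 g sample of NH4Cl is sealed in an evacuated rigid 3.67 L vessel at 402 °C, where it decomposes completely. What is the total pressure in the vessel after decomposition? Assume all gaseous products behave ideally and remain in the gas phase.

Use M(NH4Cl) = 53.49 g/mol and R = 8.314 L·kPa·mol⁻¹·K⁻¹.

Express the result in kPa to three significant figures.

n(NH4Cl) = 63.3 / 53.49 = 1.183 mol
n(gas produced) = (2/1) × 1.183 = 2.366 mol
P = nRT/V = 2.366 × 8.314 × 675.15 / 3.67 = 3619 kPa

3620 kPa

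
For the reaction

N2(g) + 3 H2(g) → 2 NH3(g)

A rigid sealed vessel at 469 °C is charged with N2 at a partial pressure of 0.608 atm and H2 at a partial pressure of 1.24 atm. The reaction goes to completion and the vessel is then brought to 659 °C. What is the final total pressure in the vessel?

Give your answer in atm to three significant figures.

1.28 atm

With V and T fixed, P_i ∝ n_i, so the mole ratios apply directly to partial pressures at 469 °C.
P(H2) required for 0.608 atm of N2 = (3/1) × 0.608 = 1.824 atm; available 1.24 atm, so H2 is limiting.
P(N2) remaining = 0.608 − (1/3) × 1.24 = 0.1947 atm
P(gaseous products) = (2)/3 × 1.24 = 0.8267 atm
P_total at 469 °C = 0.1947 + 0.8267 = 1.021 atm
Scaling to 659 °C: P = 1.021 × 932.15/742.15 = 1.282 atm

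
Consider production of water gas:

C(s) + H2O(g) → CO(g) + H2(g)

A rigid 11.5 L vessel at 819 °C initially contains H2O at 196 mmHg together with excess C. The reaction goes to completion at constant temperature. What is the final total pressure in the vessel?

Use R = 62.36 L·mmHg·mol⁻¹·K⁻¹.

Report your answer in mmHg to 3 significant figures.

Since T and V are fixed, P_final/P_initial = n_final/n_initial = 2/1.
P_final = (2/1) × 196 = 392.0 mmHg

392 mmHg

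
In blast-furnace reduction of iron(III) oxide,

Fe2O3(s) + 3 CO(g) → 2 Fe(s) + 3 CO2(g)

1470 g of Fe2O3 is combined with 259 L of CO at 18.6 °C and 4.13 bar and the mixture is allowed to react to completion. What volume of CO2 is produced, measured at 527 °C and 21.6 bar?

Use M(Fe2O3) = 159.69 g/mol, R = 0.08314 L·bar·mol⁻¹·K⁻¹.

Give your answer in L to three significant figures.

n(Fe2O3) = 1470 / 159.69 = 9.205 mol
n(CO) = PV/RT = (4.13 × 259) / (0.08314 × 291.75) = 44.10 mol
For 9.205 mol Fe2O3, stoichiometry requires (3/1) × 9.205 = 27.62 mol CO; 44.10 mol is available, so Fe2O3 is limiting.
n(CO2) = (3/1) × 9.205 = 27.62 mol
V(CO2) = nRT/P = 27.62 × 0.08314 × 800.15 / 21.6 = 85.07 L

85.1 L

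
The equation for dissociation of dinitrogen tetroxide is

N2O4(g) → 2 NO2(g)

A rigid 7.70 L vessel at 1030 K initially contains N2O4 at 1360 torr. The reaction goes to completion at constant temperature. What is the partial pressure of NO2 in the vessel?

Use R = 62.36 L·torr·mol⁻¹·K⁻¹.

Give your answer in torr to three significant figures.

n(N2O4)₀ = PV/RT = (1360 × 7.70) / (62.36 × 1030) = 0.1630 mol
n(NO2) = (2/1) × 0.1630 = 0.3260 mol
P(NO2) = nRT/V = 0.3260 × 62.36 × 1030 / 7.70 = 2719 torr

2720 torr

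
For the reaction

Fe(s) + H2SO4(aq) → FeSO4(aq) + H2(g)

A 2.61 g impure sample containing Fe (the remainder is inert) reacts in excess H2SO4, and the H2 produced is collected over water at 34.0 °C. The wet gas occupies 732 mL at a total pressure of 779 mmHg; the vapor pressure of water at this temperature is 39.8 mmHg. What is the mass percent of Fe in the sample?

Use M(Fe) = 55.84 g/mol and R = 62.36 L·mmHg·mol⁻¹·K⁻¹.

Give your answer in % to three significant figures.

P(H2) = 779 − 39.8 = 739.2 mmHg
n(H2) = PV/RT = (739.2 × 0.7320) / (62.36 × 307.15) = 0.02825 mol
n(Fe) = (1/1) × 0.02825 = 0.02825 mol
m(Fe) = 0.02825 × 55.84 = 1.577 g
%Fe = 1.577 / 2.61 × 100 = 60.42%

60.4 %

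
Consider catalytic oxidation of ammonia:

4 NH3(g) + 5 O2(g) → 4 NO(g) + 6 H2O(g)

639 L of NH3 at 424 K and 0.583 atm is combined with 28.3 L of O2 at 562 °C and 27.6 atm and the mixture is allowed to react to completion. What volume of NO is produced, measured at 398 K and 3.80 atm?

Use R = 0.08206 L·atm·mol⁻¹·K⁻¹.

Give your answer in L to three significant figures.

78.4 L

n(NH3) = PV/RT = (0.583 × 639) / (0.08206 × 424) = 10.71 mol
n(O2) = PV/RT = (27.6 × 28.3) / (0.08206 × 835.15) = 11.40 mol
For 10.71 mol NH3, stoichiometry requires (5/4) × 10.71 = 13.39 mol O2; 11.40 mol is available, so O2 is limiting.
n(NO) = (4/5) × 11.40 = 9.120 mol
V(NO) = nRT/P = 9.120 × 0.08206 × 398 / 3.80 = 78.38 L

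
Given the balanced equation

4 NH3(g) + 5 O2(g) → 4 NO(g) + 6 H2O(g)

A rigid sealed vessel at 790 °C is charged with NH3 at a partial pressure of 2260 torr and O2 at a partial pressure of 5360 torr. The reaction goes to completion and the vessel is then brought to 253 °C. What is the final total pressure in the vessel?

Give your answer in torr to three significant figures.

4050 torr

Because the vessel is rigid and T is held at 790 °C, work the stoichiometry in partial pressures (P_i = n_iRT/V).
P(O2) required for 2260 torr of NH3 = (5/4) × 2260 = 2825 torr; available 5360 torr, so NH3 is limiting.
P(O2) remaining = 5360 − (5/4) × 2260 = 2535 torr
P(gaseous products) = (4+6)/4 × 2260 = 5650 torr
P_total at 790 °C = 2535 + 5650 = 8185 torr
Scaling to 253 °C: P = 8185 × 526.15/1063.15 = 4051 torr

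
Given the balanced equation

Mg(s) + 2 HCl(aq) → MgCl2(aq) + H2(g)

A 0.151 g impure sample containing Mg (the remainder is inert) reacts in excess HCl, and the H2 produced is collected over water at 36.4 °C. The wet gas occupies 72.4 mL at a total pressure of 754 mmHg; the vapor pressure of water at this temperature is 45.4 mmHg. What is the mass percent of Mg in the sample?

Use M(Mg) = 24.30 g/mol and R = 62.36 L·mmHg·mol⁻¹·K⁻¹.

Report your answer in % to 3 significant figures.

42.8 %

P(H2) = 754 − 45.4 = 708.6 mmHg
n(H2) = PV/RT = (708.6 × 0.07240) / (62.36 × 309.55) = 0.002658 mol
n(Mg) = (1/1) × 0.002658 = 0.002658 mol
m(Mg) = 0.002658 × 24.30 = 0.06459 g
%Mg = 0.06459 / 0.151 × 100 = 42.77%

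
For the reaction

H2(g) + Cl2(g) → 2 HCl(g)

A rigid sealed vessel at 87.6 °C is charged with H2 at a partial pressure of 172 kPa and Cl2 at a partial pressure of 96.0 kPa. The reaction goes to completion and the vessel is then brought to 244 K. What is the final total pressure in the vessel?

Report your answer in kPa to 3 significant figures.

Because the vessel is rigid and T is held at 87.6 °C, work the stoichiometry in partial pressures (P_i = n_iRT/V).
P(Cl2) required for 172 kPa of H2 = (1/1) × 172 = 172.0 kPa; available 96.0 kPa, so Cl2 is limiting.
P(H2) remaining = 172 − (1/1) × 96.0 = 76.00 kPa
P(gaseous products) = (2)/1 × 96.0 = 192.0 kPa
P_total at 87.6 °C = 76.00 + 192.0 = 268.0 kPa
Scaling to 244 K: P = 268.0 × 244/360.75 = 181.3 kPa

181 kPa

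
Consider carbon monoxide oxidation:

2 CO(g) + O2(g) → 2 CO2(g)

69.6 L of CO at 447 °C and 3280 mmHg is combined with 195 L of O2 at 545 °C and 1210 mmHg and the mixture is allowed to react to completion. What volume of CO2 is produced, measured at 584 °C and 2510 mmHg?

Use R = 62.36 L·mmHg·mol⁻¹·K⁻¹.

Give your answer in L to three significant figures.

108 L

n(CO) = PV/RT = (3280 × 69.6) / (62.36 × 720.15) = 5.083 mol
n(O2) = PV/RT = (1210 × 195) / (62.36 × 818.15) = 4.625 mol
For 5.083 mol CO, stoichiometry requires (1/2) × 5.083 = 2.542 mol O2; 4.625 mol is available, so CO is limiting.
n(CO2) = (2/2) × 5.083 = 5.083 mol
V(CO2) = nRT/P = 5.083 × 62.36 × 857.15 / 2510 = 108.2 L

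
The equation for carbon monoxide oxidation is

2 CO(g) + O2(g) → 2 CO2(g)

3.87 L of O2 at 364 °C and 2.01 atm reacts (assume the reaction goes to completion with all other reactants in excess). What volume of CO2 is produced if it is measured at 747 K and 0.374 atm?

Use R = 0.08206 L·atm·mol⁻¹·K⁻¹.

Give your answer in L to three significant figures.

n(O2) = PV/RT = (2.01 × 3.87) / (0.08206 × 637.15) = 0.1488 mol
n(CO2) = (2/1) × 0.1488 = 0.2976 mol
V = nRT/P = 0.2976 × 0.08206 × 747 / 0.374 = 48.78 L

48.8 L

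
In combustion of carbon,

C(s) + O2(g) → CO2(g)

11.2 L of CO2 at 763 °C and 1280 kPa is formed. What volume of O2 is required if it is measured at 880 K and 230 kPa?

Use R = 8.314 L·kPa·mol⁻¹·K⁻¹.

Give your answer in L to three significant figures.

52.9 L

n(CO2) = PV/RT = (1280 × 11.2) / (8.314 × 1036.15) = 1.664 mol
n(O2) = (1/1) × 1.664 = 1.664 mol
V = nRT/P = 1.664 × 8.314 × 880 / 230 = 52.93 L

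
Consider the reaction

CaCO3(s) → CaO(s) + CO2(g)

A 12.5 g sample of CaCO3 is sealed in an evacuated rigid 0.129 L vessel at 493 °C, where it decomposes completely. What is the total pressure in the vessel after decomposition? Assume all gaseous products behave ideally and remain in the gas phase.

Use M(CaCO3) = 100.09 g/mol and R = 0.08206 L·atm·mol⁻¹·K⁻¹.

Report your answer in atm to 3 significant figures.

n(CaCO3) = 12.5 / 100.09 = 0.1249 mol
n(gas produced) = (1/1) × 0.1249 = 0.1249 mol
P = nRT/V = 0.1249 × 0.08206 × 766.15 / 0.129 = 60.87 atm

60.9 atm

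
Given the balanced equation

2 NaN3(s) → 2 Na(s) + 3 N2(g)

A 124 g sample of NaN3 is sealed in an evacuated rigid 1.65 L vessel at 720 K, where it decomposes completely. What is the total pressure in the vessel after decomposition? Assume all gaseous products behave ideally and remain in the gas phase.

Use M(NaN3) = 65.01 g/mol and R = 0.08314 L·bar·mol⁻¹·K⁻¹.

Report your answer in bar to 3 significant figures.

104 bar

n(NaN3) = 124 / 65.01 = 1.907 mol
n(gas produced) = (3/2) × 1.907 = 2.861 mol
P = nRT/V = 2.861 × 0.08314 × 720 / 1.65 = 103.8 bar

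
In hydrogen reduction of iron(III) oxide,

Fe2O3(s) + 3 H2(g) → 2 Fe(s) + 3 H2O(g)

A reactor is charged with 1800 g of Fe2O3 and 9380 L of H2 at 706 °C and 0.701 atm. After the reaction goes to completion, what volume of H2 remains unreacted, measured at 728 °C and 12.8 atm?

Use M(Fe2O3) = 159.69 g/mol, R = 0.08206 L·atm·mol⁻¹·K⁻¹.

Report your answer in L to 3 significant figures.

n(Fe2O3) = 1800 / 159.69 = 11.27 mol
n(H2) = PV/RT = (0.701 × 9380) / (0.08206 × 979.15) = 81.84 mol
For 11.27 mol Fe2O3, stoichiometry requires (3/1) × 11.27 = 33.81 mol H2; 81.84 mol is available, so Fe2O3 is limiting.
n(H2) consumed = (3/1) × 11.27 = 33.81 mol; remaining = 81.84 − 33.81 = 48.03 mol
V(H2) = nRT/P = 48.03 × 0.08206 × 1001.15 / 12.8 = 308.3 L

308 L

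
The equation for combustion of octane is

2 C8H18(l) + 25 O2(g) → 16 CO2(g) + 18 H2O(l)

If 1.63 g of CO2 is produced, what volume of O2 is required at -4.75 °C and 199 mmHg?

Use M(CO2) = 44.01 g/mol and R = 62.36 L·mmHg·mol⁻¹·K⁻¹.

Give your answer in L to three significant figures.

4.87 L

n(CO2) = 1.630 / 44.01 = 0.03704 mol
n(O2) = (25/16) × 0.03704 = 0.05787 mol
V = nRT/P = 0.05787 × 62.36 × 268.4 / 199 = 4.867 L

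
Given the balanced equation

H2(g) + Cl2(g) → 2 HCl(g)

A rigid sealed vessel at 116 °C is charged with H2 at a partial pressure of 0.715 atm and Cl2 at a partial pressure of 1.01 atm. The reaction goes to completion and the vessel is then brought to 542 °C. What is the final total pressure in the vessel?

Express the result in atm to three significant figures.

At constant V, partial pressures at 116 °C are proportional to moles, so apply stoichiometry directly to pressures.
P(Cl2) required for 0.715 atm of H2 = (1/1) × 0.715 = 0.7150 atm; available 1.01 atm, so H2 is limiting.
P(Cl2) remaining = 1.01 − (1/1) × 0.715 = 0.2950 atm
P(gaseous products) = (2)/1 × 0.715 = 1.430 atm
P_total at 116 °C = 0.2950 + 1.430 = 1.725 atm
Scaling to 542 °C: P = 1.725 × 815.15/389.15 = 3.613 atm

3.61 atm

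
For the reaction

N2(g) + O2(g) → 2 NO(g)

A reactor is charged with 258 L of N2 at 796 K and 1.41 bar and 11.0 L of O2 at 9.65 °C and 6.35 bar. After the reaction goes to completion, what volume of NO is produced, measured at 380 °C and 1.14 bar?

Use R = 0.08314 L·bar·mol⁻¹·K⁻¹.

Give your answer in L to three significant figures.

283 L

n(N2) = PV/RT = (1.41 × 258) / (0.08314 × 796) = 5.497 mol
n(O2) = PV/RT = (6.35 × 11.0) / (0.08314 × 282.8) = 2.971 mol
For 5.497 mol N2, stoichiometry requires (1/1) × 5.497 = 5.497 mol O2; 2.971 mol is available, so O2 is limiting.
n(NO) = (2/1) × 2.971 = 5.942 mol
V(NO) = nRT/P = 5.942 × 0.08314 × 653.15 / 1.14 = 283.0 L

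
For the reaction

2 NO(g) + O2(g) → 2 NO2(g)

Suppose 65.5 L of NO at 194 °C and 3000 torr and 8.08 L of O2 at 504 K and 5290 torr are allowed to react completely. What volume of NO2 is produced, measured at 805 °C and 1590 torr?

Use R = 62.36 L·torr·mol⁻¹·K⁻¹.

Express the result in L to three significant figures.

n(NO) = PV/RT = (3000 × 65.5) / (62.36 × 467.15) = 6.745 mol
n(O2) = PV/RT = (5290 × 8.08) / (62.36 × 504) = 1.360 mol
For 6.745 mol NO, stoichiometry requires (1/2) × 6.745 = 3.373 mol O2; 1.360 mol is available, so O2 is limiting.
n(NO2) = (2/1) × 1.360 = 2.720 mol
V(NO2) = nRT/P = 2.720 × 62.36 × 1078.15 / 1590 = 115.0 L

115 L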